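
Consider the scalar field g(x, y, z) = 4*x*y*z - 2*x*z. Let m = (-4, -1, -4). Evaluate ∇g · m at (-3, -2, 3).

36

∂g/∂x = 4*y*z - 2*z
∂g/∂y = 4*x*z
∂g/∂z = 4*x*y - 2*x
∇g at (-3, -2, 3) = (-30, -36, 30)
∇g · m = (-30)(-4) + (-36)(-1) + (30)(-4) = 36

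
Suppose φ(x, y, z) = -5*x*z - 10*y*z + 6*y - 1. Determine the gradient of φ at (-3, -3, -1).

∂φ/∂x = -5*z
∂φ/∂y = -10*z + 6
∂φ/∂z = -5*x - 10*y
∇φ = (-5*z, -10*z + 6, -5*x - 10*y)
At (-3, -3, -1): (5, 16, 45).

(5, 16, 45)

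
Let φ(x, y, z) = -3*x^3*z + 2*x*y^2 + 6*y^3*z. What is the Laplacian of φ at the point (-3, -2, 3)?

∂²φ/∂x² = -18*x*z
∂²φ/∂y² = 4*(x + 9*y*z)
∂²φ/∂z² = 0
∇²φ = -18*x*z + 4*x + 36*y*z
At (-3, -2, 3): -66.

-66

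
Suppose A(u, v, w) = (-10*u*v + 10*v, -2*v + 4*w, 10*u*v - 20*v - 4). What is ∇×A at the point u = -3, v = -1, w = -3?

(-54, 10, -40)

(∇×A)₁ = ∂A₃/∂v − ∂A₂/∂w = 10*u - 24
(∇×A)₂ = ∂A₁/∂w − ∂A₃/∂u = -10*v
(∇×A)₃ = ∂A₂/∂u − ∂A₁/∂v = 10*u - 10
∇×A = (10*u - 24, -10*v, 10*u - 10)
At (-3, -1, -3): (-54, 10, -40).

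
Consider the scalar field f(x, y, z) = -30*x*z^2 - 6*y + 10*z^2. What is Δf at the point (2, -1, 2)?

∂²f/∂x² = 0
∂²f/∂y² = 0
∂²f/∂z² = 20*(-3*x + 1)
∇²f = -60*x + 20
At (2, -1, 2): -100.

-100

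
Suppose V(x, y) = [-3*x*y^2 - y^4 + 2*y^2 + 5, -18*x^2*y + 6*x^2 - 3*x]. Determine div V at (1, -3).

∂V₁/∂x = -3*y^2
∂V₂/∂y = -18*x^2
∇·V = -18*x^2 - 3*y^2
At (1, -3): -45.

-45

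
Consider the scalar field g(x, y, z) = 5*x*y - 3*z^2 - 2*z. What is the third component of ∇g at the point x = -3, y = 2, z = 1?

(∇g)_3 = ∂g/∂z = -6*z - 2
At (-3, 2, 1): -8.

-8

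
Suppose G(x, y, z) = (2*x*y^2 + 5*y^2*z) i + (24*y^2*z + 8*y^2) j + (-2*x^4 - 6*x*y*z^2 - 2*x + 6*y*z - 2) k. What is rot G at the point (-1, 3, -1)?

(-216, 57, 42)

(∇×G)₁ = ∂G₃/∂y − ∂G₂/∂z = -6*x*z^2 - 24*y^2 + 6*z
(∇×G)₂ = ∂G₁/∂z − ∂G₃/∂x = 8*x^3 + 5*y^2 + 6*y*z^2 + 2
(∇×G)₃ = ∂G₂/∂x − ∂G₁/∂y = -4*x*y - 10*y*z
∇×G = (-6*x*z^2 - 24*y^2 + 6*z, 8*x^3 + 5*y^2 + 6*y*z^2 + 2, -4*x*y - 10*y*z)
At (-1, 3, -1): (-216, 57, 42).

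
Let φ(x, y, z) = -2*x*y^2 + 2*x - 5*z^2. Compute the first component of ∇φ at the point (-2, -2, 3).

-6

(∇φ)_1 = ∂φ/∂x = -2*y^2 + 2
At (-2, -2, 3): -6.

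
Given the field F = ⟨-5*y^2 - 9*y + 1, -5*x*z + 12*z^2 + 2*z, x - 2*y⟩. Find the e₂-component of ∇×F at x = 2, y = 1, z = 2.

(∇×F)_2 = ∂F₁/∂z − ∂F₃/∂x
= 0 − (1)
= -1
At (2, 1, 2): -1.

-1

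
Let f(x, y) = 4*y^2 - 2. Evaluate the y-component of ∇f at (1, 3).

24

(∇f)_2 = ∂f/∂y = 8*y
At (1, 3): 24.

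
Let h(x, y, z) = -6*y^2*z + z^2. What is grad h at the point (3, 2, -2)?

(0, 48, -28)

∂h/∂x = 0
∂h/∂y = -12*y*z
∂h/∂z = -6*y^2 + 2*z
∇h = (0, -12*y*z, -6*y^2 + 2*z)
At (3, 2, -2): (0, 48, -28).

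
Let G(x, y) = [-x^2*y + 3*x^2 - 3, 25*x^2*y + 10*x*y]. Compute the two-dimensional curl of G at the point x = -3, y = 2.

-271

∂G₂/∂x = 50*x*y + 10*y
∂G₁/∂y = -x^2
Scalar curl = x^2 + 50*x*y + 10*y
At (-3, 2): -271.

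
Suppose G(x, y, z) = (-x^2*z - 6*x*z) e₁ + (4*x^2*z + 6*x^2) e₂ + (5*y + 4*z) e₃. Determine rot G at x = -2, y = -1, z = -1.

(-11, 8, -8)

(∇×G)₁ = ∂G₃/∂y − ∂G₂/∂z = -4*x^2 + 5
(∇×G)₂ = ∂G₁/∂z − ∂G₃/∂x = -x^2 - 6*x
(∇×G)₃ = ∂G₂/∂x − ∂G₁/∂y = 8*x*z + 12*x
∇×G = (-4*x^2 + 5, -x^2 - 6*x, 8*x*z + 12*x)
At (-2, -1, -1): (-11, 8, -8).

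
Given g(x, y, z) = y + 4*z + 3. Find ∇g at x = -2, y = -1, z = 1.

∂g/∂x = 0
∂g/∂y = 1
∂g/∂z = 4
∇g = (0, 1, 4)
At (-2, -1, 1): (0, 1, 4).

(0, 1, 4)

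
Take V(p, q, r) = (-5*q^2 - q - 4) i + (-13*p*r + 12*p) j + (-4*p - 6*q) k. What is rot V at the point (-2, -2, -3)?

(-32, 4, 32)

(∇×V)₁ = ∂V₃/∂q − ∂V₂/∂r = 13*p - 6
(∇×V)₂ = ∂V₁/∂r − ∂V₃/∂p = 4
(∇×V)₃ = ∂V₂/∂p − ∂V₁/∂q = 10*q - 13*r + 13
∇×V = (13*p - 6, 4, 10*q - 13*r + 13)
At (-2, -2, -3): (-32, 4, 32).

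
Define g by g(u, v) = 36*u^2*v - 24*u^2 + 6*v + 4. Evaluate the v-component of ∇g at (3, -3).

(∇g)_2 = ∂g/∂v = 36*u^2 + 6
At (3, -3): 330.

330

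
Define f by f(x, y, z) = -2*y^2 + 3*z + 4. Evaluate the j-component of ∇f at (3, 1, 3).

-4

(∇f)_2 = ∂f/∂y = -4*y
At (3, 1, 3): -4.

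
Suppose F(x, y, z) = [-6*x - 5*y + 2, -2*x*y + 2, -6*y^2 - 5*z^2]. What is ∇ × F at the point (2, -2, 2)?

(∇×F)₁ = ∂F₃/∂y − ∂F₂/∂z = -12*y
(∇×F)₂ = ∂F₁/∂z − ∂F₃/∂x = 0
(∇×F)₃ = ∂F₂/∂x − ∂F₁/∂y = -2*y + 5
∇×F = (-12*y, 0, -2*y + 5)
At (2, -2, 2): (24, 0, 9).

(24, 0, 9)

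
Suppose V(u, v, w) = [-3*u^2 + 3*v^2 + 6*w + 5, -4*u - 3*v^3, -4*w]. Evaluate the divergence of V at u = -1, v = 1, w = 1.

∂V₁/∂u = -6*u
∂V₂/∂v = -9*v^2
∂V₃/∂w = -4
∇·V = -6*u - 9*v^2 - 4
At (-1, 1, 1): -7.

-7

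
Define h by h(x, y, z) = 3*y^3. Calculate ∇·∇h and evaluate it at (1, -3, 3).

-54

∂²h/∂x² = 0
∂²h/∂y² = 18*y
∂²h/∂z² = 0
∇²h = 18*y
At (1, -3, 3): -54.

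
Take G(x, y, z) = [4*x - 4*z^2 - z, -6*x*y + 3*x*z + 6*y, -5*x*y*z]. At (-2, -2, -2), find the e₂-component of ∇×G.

35

(∇×G)_2 = ∂G₁/∂z − ∂G₃/∂x
= -8*z - 1 − (-5*y*z)
= 5*y*z - 8*z - 1
At (-2, -2, -2): 35.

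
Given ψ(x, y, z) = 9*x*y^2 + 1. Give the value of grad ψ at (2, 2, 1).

(36, 72, 0)

∂ψ/∂x = 9*y^2
∂ψ/∂y = 18*x*y
∂ψ/∂z = 0
∇ψ = (9*y^2, 18*x*y, 0)
At (2, 2, 1): (36, 72, 0).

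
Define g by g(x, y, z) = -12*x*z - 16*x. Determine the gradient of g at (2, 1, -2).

(8, 0, -24)

∂g/∂x = -12*z - 16
∂g/∂y = 0
∂g/∂z = -12*x
∇g = (-12*z - 16, 0, -12*x)
At (2, 1, -2): (8, 0, -24).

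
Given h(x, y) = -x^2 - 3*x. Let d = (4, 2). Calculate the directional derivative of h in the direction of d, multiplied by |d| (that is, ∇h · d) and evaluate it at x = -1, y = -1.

-4

∂h/∂x = -2*x - 3
∂h/∂y = 0
∇h at (-1, -1) = (-1, 0)
∇h · d = (-1)(4) + (0)(2) = -4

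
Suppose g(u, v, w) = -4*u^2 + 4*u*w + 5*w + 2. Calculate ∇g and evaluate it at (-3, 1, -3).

(12, 0, -7)

∂g/∂u = -8*u + 4*w
∂g/∂v = 0
∂g/∂w = 4*u + 5
∇g = (-8*u + 4*w, 0, 4*u + 5)
At (-3, 1, -3): (12, 0, -7).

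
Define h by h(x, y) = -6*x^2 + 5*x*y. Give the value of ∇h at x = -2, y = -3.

(9, -10)

∂h/∂x = -12*x + 5*y
∂h/∂y = 5*x
∇h = (-12*x + 5*y, 5*x)
At (-2, -3): (9, -10).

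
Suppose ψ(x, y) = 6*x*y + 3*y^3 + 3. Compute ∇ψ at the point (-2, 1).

∂ψ/∂x = 6*y
∂ψ/∂y = 6*x + 9*y^2
∇ψ = (6*y, 6*x + 9*y^2)
At (-2, 1): (6, -3).

(6, -3)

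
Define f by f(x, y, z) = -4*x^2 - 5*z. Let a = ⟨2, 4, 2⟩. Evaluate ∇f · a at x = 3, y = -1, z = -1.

∂f/∂x = -8*x
∂f/∂y = 0
∂f/∂z = -5
∇f at (3, -1, -1) = (-24, 0, -5)
∇f · a = (-24)(2) + (0)(4) + (-5)(2) = -58

-58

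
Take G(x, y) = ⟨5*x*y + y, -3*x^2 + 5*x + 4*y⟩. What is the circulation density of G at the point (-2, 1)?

∂G₂/∂x = -6*x + 5
∂G₁/∂y = 5*x + 1
Scalar curl = -11*x + 4
At (-2, 1): 26.

26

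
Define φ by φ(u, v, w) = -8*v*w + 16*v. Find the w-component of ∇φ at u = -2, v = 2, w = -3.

-16

(∇φ)_3 = ∂φ/∂w = -8*v
At (-2, 2, -3): -16.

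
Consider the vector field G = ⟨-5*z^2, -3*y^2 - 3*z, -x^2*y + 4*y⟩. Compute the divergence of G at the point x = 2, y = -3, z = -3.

18

∂G₁/∂x = 0
∂G₂/∂y = -6*y
∂G₃/∂z = 0
∇·G = -6*y
At (2, -3, -3): 18.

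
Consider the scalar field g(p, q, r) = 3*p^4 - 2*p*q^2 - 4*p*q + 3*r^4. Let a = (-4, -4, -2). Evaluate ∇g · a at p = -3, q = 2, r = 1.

∂g/∂p = 12*p^3 - 2*q^2 - 4*q
∂g/∂q = -4*p*q - 4*p
∂g/∂r = 12*r^3
∇g at (-3, 2, 1) = (-340, 36, 12)
∇g · a = (-340)(-4) + (36)(-4) + (12)(-2) = 1192

1192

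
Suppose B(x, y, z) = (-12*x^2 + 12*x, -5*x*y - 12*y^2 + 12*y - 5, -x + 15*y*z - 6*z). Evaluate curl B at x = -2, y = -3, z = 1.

(∇×B)₁ = ∂B₃/∂y − ∂B₂/∂z = 15*z
(∇×B)₂ = ∂B₁/∂z − ∂B₃/∂x = 1
(∇×B)₃ = ∂B₂/∂x − ∂B₁/∂y = -5*y
∇×B = (15*z, 1, -5*y)
At (-2, -3, 1): (15, 1, 15).

(15, 1, 15)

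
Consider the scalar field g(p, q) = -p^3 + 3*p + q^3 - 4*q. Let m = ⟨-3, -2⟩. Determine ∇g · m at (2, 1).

29

∂g/∂p = -3*p^2 + 3
∂g/∂q = 3*q^2 - 4
∇g at (2, 1) = (-9, -1)
∇g · m = (-9)(-3) + (-1)(-2) = 29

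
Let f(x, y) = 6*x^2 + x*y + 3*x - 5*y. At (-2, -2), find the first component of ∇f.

-23

(∇f)_1 = ∂f/∂x = 12*x + y + 3
At (-2, -2): -23.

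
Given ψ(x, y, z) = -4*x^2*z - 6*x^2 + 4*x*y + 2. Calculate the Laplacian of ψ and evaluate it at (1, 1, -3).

∂²ψ/∂x² = -4*(2*z + 3)
∂²ψ/∂y² = 0
∂²ψ/∂z² = 0
∇²ψ = -8*z - 12
At (1, 1, -3): 12.

12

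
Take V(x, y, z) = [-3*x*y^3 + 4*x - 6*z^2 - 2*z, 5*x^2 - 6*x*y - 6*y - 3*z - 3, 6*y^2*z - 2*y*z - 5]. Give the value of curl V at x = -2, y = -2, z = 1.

(-23, -14, -80)

(∇×V)₁ = ∂V₃/∂y − ∂V₂/∂z = 12*y*z - 2*z + 3
(∇×V)₂ = ∂V₁/∂z − ∂V₃/∂x = -12*z - 2
(∇×V)₃ = ∂V₂/∂x − ∂V₁/∂y = 9*x*y^2 + 10*x - 6*y
∇×V = (12*y*z - 2*z + 3, -12*z - 2, 9*x*y^2 + 10*x - 6*y)
At (-2, -2, 1): (-23, -14, -80).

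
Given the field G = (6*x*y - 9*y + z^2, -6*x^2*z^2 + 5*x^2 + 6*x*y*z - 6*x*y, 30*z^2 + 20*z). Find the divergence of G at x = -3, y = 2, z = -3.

∂G₁/∂x = 6*y
∂G₂/∂y = 6*x*z - 6*x
∂G₃/∂z = 60*z + 20
∇·G = 6*x*z - 6*x + 6*y + 60*z + 20
At (-3, 2, -3): -76.

-76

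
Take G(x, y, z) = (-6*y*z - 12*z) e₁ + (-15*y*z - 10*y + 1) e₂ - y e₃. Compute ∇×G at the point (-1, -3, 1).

(∇×G)₁ = ∂G₃/∂y − ∂G₂/∂z = 15*y - 1
(∇×G)₂ = ∂G₁/∂z − ∂G₃/∂x = -6*y - 12
(∇×G)₃ = ∂G₂/∂x − ∂G₁/∂y = 6*z
∇×G = (15*y - 1, -6*y - 12, 6*z)
At (-1, -3, 1): (-46, 6, 6).

(-46, 6, 6)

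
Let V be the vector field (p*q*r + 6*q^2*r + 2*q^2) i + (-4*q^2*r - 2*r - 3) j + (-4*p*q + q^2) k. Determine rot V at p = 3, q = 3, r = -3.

(∇×V)₁ = ∂V₃/∂q − ∂V₂/∂r = -4*p + 4*q^2 + 2*q + 2
(∇×V)₂ = ∂V₁/∂r − ∂V₃/∂p = p*q + 6*q^2 + 4*q
(∇×V)₃ = ∂V₂/∂p − ∂V₁/∂q = -p*r - 12*q*r - 4*q
∇×V = (-4*p + 4*q^2 + 2*q + 2, p*q + 6*q^2 + 4*q, -p*r - 12*q*r - 4*q)
At (3, 3, -3): (32, 75, 105).

(32, 75, 105)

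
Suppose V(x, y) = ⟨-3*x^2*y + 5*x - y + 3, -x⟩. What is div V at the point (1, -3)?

∂V₁/∂x = -6*x*y + 5
∂V₂/∂y = 0
∇·V = -6*x*y + 5
At (1, -3): 23.

23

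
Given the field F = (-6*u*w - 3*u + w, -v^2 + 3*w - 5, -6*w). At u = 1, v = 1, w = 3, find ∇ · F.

-29

∂F₁/∂u = -6*w - 3
∂F₂/∂v = -2*v
∂F₃/∂w = -6
∇·F = -2*v - 6*w - 9
At (1, 1, 3): -29.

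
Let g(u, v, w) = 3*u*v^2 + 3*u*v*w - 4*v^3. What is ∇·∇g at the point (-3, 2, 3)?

∂²g/∂u² = 0
∂²g/∂v² = 6*(u - 4*v)
∂²g/∂w² = 0
∇²g = 6*u - 24*v
At (-3, 2, 3): -66.

-66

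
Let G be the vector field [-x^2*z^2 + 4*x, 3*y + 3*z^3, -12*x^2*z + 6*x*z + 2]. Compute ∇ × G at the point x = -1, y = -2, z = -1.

(∇×G)₁ = ∂G₃/∂y − ∂G₂/∂z = -9*z^2
(∇×G)₂ = ∂G₁/∂z − ∂G₃/∂x = -2*x^2*z + 24*x*z - 6*z
(∇×G)₃ = ∂G₂/∂x − ∂G₁/∂y = 0
∇×G = (-9*z^2, -2*x^2*z + 24*x*z - 6*z, 0)
At (-1, -2, -1): (-9, 32, 0).

(-9, 32, 0)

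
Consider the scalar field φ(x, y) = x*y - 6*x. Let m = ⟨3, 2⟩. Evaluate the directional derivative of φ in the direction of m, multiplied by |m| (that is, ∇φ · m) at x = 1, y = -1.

-19

∂φ/∂x = y - 6
∂φ/∂y = x
∇φ at (1, -1) = (-7, 1)
∇φ · m = (-7)(3) + (1)(2) = -19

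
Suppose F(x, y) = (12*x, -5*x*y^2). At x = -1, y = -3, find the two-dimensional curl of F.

∂F₂/∂x = -5*y^2
∂F₁/∂y = 0
Scalar curl = -5*y^2
At (-1, -3): -45.

-45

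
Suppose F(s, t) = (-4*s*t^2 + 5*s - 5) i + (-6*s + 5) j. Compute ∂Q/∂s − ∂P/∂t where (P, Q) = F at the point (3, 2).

∂F₂/∂s = -6
∂F₁/∂t = -8*s*t
Scalar curl = 8*s*t - 6
At (3, 2): 42.

42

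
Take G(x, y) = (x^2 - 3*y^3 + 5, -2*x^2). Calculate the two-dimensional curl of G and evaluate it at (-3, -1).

∂G₂/∂x = -4*x
∂G₁/∂y = -9*y^2
Scalar curl = -4*x + 9*y^2
At (-3, -1): 21.

21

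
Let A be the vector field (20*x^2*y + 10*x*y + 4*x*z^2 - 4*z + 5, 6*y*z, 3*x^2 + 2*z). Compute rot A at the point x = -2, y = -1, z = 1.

(6, -8, -60)

(∇×A)₁ = ∂A₃/∂y − ∂A₂/∂z = -6*y
(∇×A)₂ = ∂A₁/∂z − ∂A₃/∂x = 8*x*z - 6*x - 4
(∇×A)₃ = ∂A₂/∂x − ∂A₁/∂y = -20*x^2 - 10*x
∇×A = (-6*y, 8*x*z - 6*x - 4, -20*x^2 - 10*x)
At (-2, -1, 1): (6, -8, -60).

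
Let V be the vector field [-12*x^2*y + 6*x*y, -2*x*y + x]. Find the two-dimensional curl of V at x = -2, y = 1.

∂V₂/∂x = -2*y + 1
∂V₁/∂y = -12*x^2 + 6*x
Scalar curl = 12*x^2 - 6*x - 2*y + 1
At (-2, 1): 59.

59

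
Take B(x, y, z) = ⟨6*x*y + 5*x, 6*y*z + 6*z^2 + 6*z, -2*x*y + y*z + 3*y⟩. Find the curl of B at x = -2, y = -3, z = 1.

(8, -6, 12)

(∇×B)₁ = ∂B₃/∂y − ∂B₂/∂z = -2*x - 6*y - 11*z - 3
(∇×B)₂ = ∂B₁/∂z − ∂B₃/∂x = 2*y
(∇×B)₃ = ∂B₂/∂x − ∂B₁/∂y = -6*x
∇×B = (-2*x - 6*y - 11*z - 3, 2*y, -6*x)
At (-2, -3, 1): (8, -6, 12).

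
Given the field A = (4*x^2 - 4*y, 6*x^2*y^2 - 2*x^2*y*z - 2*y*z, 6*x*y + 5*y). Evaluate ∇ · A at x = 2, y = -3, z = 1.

∂A₁/∂x = 8*x
∂A₂/∂y = 12*x^2*y - 2*x^2*z - 2*z
∂A₃/∂z = 0
∇·A = 12*x^2*y - 2*x^2*z + 8*x - 2*z
At (2, -3, 1): -138.

-138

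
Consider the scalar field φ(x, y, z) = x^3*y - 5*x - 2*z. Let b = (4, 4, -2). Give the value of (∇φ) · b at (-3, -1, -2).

-232

∂φ/∂x = 3*x^2*y - 5
∂φ/∂y = x^3
∂φ/∂z = -2
∇φ at (-3, -1, -2) = (-32, -27, -2)
∇φ · b = (-32)(4) + (-27)(4) + (-2)(-2) = -232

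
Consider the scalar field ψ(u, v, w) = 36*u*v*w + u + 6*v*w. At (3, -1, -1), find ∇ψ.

∂ψ/∂u = 36*v*w + 1
∂ψ/∂v = 36*u*w + 6*w
∂ψ/∂w = 36*u*v + 6*v
∇ψ = (36*v*w + 1, 36*u*w + 6*w, 36*u*v + 6*v)
At (3, -1, -1): (37, -114, -114).

(37, -114, -114)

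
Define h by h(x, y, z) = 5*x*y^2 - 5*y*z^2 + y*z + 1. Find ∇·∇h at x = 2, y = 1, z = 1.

10

∂²h/∂x² = 0
∂²h/∂y² = 10*x
∂²h/∂z² = -10*y
∇²h = 10*x - 10*y
At (2, 1, 1): 10.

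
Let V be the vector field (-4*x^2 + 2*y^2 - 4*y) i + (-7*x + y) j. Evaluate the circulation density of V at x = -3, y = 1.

-7

∂V₂/∂x = -7
∂V₁/∂y = 4*y - 4
Scalar curl = -4*y - 3
At (-3, 1): -7.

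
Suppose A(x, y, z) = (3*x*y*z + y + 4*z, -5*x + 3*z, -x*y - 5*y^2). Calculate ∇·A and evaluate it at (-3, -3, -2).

18

∂A₁/∂x = 3*y*z
∂A₂/∂y = 0
∂A₃/∂z = 0
∇·A = 3*y*z
At (-3, -3, -2): 18.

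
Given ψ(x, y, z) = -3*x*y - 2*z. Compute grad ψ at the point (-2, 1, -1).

∂ψ/∂x = -3*y
∂ψ/∂y = -3*x
∂ψ/∂z = -2
∇ψ = (-3*y, -3*x, -2)
At (-2, 1, -1): (-3, 6, -2).

(-3, 6, -2)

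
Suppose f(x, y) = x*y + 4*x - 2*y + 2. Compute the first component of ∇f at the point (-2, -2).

2

(∇f)_1 = ∂f/∂x = y + 4
At (-2, -2): 2.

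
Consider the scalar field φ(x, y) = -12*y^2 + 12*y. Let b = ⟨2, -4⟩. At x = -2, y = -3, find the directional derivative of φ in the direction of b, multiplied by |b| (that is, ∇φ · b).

∂φ/∂x = 0
∂φ/∂y = -24*y + 12
∇φ at (-2, -3) = (0, 84)
∇φ · b = (0)(2) + (84)(-4) = -336

-336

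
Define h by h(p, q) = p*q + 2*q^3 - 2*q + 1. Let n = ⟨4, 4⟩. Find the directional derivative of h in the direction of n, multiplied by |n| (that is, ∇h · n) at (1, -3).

200

∂h/∂p = q
∂h/∂q = p + 6*q^2 - 2
∇h at (1, -3) = (-3, 53)
∇h · n = (-3)(4) + (53)(4) = 200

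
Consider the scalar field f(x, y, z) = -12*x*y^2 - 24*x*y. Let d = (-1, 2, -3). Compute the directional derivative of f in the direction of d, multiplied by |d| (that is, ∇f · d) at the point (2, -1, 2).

-12

∂f/∂x = -12*y^2 - 24*y
∂f/∂y = -24*x*y - 24*x
∂f/∂z = 0
∇f at (2, -1, 2) = (12, 0, 0)
∇f · d = (12)(-1) + (0)(2) + (0)(-3) = -12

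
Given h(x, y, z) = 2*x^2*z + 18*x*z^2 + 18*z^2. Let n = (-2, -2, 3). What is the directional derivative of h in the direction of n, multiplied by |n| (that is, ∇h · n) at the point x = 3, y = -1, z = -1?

-390

∂h/∂x = 4*x*z + 18*z^2
∂h/∂y = 0
∂h/∂z = 2*x^2 + 36*x*z + 36*z
∇h at (3, -1, -1) = (6, 0, -126)
∇h · n = (6)(-2) + (0)(-2) + (-126)(3) = -390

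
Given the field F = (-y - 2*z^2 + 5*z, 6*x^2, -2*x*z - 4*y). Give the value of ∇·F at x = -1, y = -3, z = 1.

∂F₁/∂x = 0
∂F₂/∂y = 0
∂F₃/∂z = -2*x
∇·F = -2*x
At (-1, -3, 1): 2.

2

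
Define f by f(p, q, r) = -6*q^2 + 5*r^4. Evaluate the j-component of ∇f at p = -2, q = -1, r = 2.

(∇f)_2 = ∂f/∂q = -12*q
At (-2, -1, 2): 12.

12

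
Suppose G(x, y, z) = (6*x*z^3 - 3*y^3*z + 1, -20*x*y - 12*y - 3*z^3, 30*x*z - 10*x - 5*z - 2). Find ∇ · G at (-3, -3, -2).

∂G₁/∂x = 6*z^3
∂G₂/∂y = -20*x - 12
∂G₃/∂z = 30*x - 5
∇·G = 10*x + 6*z^3 - 17
At (-3, -3, -2): -95.

-95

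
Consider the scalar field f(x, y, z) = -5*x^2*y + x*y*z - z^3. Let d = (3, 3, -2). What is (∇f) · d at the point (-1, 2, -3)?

∂f/∂x = -10*x*y + y*z
∂f/∂y = -5*x^2 + x*z
∂f/∂z = x*y - 3*z^2
∇f at (-1, 2, -3) = (14, -2, -29)
∇f · d = (14)(3) + (-2)(3) + (-29)(-2) = 94

94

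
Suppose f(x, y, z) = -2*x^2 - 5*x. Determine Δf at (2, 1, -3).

∂²f/∂x² = -4
∂²f/∂y² = 0
∂²f/∂z² = 0
∇²f = -4
At (2, 1, -3): -4.

-4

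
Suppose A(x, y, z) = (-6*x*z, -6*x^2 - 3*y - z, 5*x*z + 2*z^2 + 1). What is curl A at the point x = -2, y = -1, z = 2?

(∇×A)₁ = ∂A₃/∂y − ∂A₂/∂z = 1
(∇×A)₂ = ∂A₁/∂z − ∂A₃/∂x = -6*x - 5*z
(∇×A)₃ = ∂A₂/∂x − ∂A₁/∂y = -12*x
∇×A = (1, -6*x - 5*z, -12*x)
At (-2, -1, 2): (1, 2, 24).

(1, 2, 24)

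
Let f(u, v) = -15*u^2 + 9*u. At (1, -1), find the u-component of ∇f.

(∇f)_1 = ∂f/∂u = -30*u + 9
At (1, -1): -21.

-21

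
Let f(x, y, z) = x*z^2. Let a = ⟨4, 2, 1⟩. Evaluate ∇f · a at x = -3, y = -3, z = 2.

4

∂f/∂x = z^2
∂f/∂y = 0
∂f/∂z = 2*x*z
∇f at (-3, -3, 2) = (4, 0, -12)
∇f · a = (4)(4) + (0)(2) + (-12)(1) = 4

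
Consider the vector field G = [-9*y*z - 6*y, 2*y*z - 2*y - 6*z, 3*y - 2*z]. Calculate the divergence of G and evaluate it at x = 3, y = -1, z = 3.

2

∂G₁/∂x = 0
∂G₂/∂y = 2*z - 2
∂G₃/∂z = -2
∇·G = 2*z - 4
At (3, -1, 3): 2.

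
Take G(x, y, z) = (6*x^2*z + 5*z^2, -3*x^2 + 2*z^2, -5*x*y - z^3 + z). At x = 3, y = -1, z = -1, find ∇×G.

(∇×G)₁ = ∂G₃/∂y − ∂G₂/∂z = -5*x - 4*z
(∇×G)₂ = ∂G₁/∂z − ∂G₃/∂x = 6*x^2 + 5*y + 10*z
(∇×G)₃ = ∂G₂/∂x − ∂G₁/∂y = -6*x
∇×G = (-5*x - 4*z, 6*x^2 + 5*y + 10*z, -6*x)
At (3, -1, -1): (-11, 39, -18).

(-11, 39, -18)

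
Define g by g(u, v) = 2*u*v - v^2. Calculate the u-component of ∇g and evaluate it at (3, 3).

6

(∇g)_1 = ∂g/∂u = 2*v
At (3, 3): 6.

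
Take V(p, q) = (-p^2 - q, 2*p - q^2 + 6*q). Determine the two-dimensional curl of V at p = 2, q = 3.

∂V₂/∂p = 2
∂V₁/∂q = -1
Scalar curl = 3
At (2, 3): 3.

3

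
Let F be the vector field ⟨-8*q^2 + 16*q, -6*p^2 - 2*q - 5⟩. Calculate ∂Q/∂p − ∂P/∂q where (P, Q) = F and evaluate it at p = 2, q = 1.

∂F₂/∂p = -12*p
∂F₁/∂q = -16*q + 16
Scalar curl = -12*p + 16*q - 16
At (2, 1): -24.

-24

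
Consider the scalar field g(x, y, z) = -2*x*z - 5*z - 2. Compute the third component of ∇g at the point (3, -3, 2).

(∇g)_3 = ∂g/∂z = -2*x - 5
At (3, -3, 2): -11.

-11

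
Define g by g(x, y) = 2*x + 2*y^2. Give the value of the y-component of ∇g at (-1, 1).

(∇g)_2 = ∂g/∂y = 4*y
At (-1, 1): 4.

4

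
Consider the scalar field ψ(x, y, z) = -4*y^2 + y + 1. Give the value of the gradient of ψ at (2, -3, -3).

(0, 25, 0)

∂ψ/∂x = 0
∂ψ/∂y = -8*y + 1
∂ψ/∂z = 0
∇ψ = (0, -8*y + 1, 0)
At (2, -3, -3): (0, 25, 0).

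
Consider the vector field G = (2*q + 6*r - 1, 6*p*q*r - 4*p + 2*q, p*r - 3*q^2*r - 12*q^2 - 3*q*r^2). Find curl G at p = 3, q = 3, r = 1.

(-147, 5, 12)

(∇×G)₁ = ∂G₃/∂q − ∂G₂/∂r = -6*p*q - 6*q*r - 24*q - 3*r^2
(∇×G)₂ = ∂G₁/∂r − ∂G₃/∂p = -r + 6
(∇×G)₃ = ∂G₂/∂p − ∂G₁/∂q = 6*q*r - 6
∇×G = (-6*p*q - 6*q*r - 24*q - 3*r^2, -r + 6, 6*q*r - 6)
At (3, 3, 1): (-147, 5, 12).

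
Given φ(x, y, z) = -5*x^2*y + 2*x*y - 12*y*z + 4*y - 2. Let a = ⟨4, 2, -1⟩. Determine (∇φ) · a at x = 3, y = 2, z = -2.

-222

∂φ/∂x = -10*x*y + 2*y
∂φ/∂y = -5*x^2 + 2*x - 12*z + 4
∂φ/∂z = -12*y
∇φ at (3, 2, -2) = (-56, -11, -24)
∇φ · a = (-56)(4) + (-11)(2) + (-24)(-1) = -222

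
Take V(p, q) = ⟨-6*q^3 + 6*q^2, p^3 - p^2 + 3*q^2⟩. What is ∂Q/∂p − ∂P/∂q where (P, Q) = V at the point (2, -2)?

∂V₂/∂p = 3*p^2 - 2*p
∂V₁/∂q = -18*q^2 + 12*q
Scalar curl = 3*p^2 - 2*p + 18*q^2 - 12*q
At (2, -2): 104.

104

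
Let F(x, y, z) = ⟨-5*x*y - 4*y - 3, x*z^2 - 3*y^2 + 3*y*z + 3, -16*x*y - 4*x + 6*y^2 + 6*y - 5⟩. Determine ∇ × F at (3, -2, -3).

(∇×F)₁ = ∂F₃/∂y − ∂F₂/∂z = -2*x*z - 16*x + 9*y + 6
(∇×F)₂ = ∂F₁/∂z − ∂F₃/∂x = 16*y + 4
(∇×F)₃ = ∂F₂/∂x − ∂F₁/∂y = 5*x + z^2 + 4
∇×F = (-2*x*z - 16*x + 9*y + 6, 16*y + 4, 5*x + z^2 + 4)
At (3, -2, -3): (-42, -28, 28).

(-42, -28, 28)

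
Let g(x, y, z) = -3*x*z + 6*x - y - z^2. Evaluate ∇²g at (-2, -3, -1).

∂²g/∂x² = 0
∂²g/∂y² = 0
∂²g/∂z² = -2
∇²g = -2
At (-2, -3, -1): -2.

-2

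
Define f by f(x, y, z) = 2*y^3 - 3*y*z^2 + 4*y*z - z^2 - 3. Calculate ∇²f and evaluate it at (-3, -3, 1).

∂²f/∂x² = 0
∂²f/∂y² = 12*y
∂²f/∂z² = -2*(3*y + 1)
∇²f = 6*y - 2
At (-3, -3, 1): -20.

-20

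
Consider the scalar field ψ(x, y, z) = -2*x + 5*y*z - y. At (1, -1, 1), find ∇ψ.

(-2, 4, -5)

∂ψ/∂x = -2
∂ψ/∂y = 5*z - 1
∂ψ/∂z = 5*y
∇ψ = (-2, 5*z - 1, 5*y)
At (1, -1, 1): (-2, 4, -5).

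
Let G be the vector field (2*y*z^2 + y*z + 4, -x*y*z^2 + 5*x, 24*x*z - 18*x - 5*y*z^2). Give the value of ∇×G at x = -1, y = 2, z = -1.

(∇×G)₁ = ∂G₃/∂y − ∂G₂/∂z = 2*x*y*z - 5*z^2
(∇×G)₂ = ∂G₁/∂z − ∂G₃/∂x = 4*y*z + y - 24*z + 18
(∇×G)₃ = ∂G₂/∂x − ∂G₁/∂y = -y*z^2 - 2*z^2 - z + 5
∇×G = (2*x*y*z - 5*z^2, 4*y*z + y - 24*z + 18, -y*z^2 - 2*z^2 - z + 5)
At (-1, 2, -1): (-1, 36, 2).

(-1, 36, 2)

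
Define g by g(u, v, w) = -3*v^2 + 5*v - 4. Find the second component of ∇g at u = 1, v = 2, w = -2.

-7

(∇g)_2 = ∂g/∂v = -6*v + 5
At (1, 2, -2): -7.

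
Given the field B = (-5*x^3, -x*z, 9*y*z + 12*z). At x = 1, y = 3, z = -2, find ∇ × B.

(∇×B)₁ = ∂B₃/∂y − ∂B₂/∂z = x + 9*z
(∇×B)₂ = ∂B₁/∂z − ∂B₃/∂x = 0
(∇×B)₃ = ∂B₂/∂x − ∂B₁/∂y = -z
∇×B = (x + 9*z, 0, -z)
At (1, 3, -2): (-17, 0, 2).

(-17, 0, 2)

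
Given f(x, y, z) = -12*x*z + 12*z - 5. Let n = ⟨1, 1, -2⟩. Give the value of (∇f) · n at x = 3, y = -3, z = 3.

12

∂f/∂x = -12*z
∂f/∂y = 0
∂f/∂z = -12*x + 12
∇f at (3, -3, 3) = (-36, 0, -24)
∇f · n = (-36)(1) + (0)(1) + (-24)(-2) = 12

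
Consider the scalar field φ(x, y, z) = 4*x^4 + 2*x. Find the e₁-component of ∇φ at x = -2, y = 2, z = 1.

-126

(∇φ)_1 = ∂φ/∂x = 16*x^3 + 2
At (-2, 2, 1): -126.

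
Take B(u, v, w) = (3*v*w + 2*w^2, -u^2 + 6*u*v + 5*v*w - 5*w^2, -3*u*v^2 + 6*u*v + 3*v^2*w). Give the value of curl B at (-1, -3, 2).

(∇×B)₁ = ∂B₃/∂v − ∂B₂/∂w = -6*u*v + 6*u + 6*v*w - 5*v + 10*w
(∇×B)₂ = ∂B₁/∂w − ∂B₃/∂u = 3*v^2 - 3*v + 4*w
(∇×B)₃ = ∂B₂/∂u − ∂B₁/∂v = -2*u + 6*v - 3*w
∇×B = (-6*u*v + 6*u + 6*v*w - 5*v + 10*w, 3*v^2 - 3*v + 4*w, -2*u + 6*v - 3*w)
At (-1, -3, 2): (-25, 44, -22).

(-25, 44, -22)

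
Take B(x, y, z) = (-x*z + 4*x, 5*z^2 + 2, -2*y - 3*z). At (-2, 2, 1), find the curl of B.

(∇×B)₁ = ∂B₃/∂y − ∂B₂/∂z = -10*z - 2
(∇×B)₂ = ∂B₁/∂z − ∂B₃/∂x = -x
(∇×B)₃ = ∂B₂/∂x − ∂B₁/∂y = 0
∇×B = (-10*z - 2, -x, 0)
At (-2, 2, 1): (-12, 2, 0).

(-12, 2, 0)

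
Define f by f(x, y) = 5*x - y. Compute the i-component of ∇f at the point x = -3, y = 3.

(∇f)_1 = ∂f/∂x = 5
At (-3, 3): 5.

5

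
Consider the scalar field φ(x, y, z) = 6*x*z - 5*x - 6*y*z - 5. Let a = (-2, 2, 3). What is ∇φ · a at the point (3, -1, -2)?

130

∂φ/∂x = 6*z - 5
∂φ/∂y = -6*z
∂φ/∂z = 6*x - 6*y
∇φ at (3, -1, -2) = (-17, 12, 24)
∇φ · a = (-17)(-2) + (12)(2) + (24)(3) = 130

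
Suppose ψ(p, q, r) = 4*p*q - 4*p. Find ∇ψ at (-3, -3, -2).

(-16, -12, 0)

∂ψ/∂p = 4*q - 4
∂ψ/∂q = 4*p
∂ψ/∂r = 0
∇ψ = (4*q - 4, 4*p, 0)
At (-3, -3, -2): (-16, -12, 0).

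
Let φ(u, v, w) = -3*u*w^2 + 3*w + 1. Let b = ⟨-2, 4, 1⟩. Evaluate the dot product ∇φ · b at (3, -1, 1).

-9

∂φ/∂u = -3*w^2
∂φ/∂v = 0
∂φ/∂w = -6*u*w + 3
∇φ at (3, -1, 1) = (-3, 0, -15)
∇φ · b = (-3)(-2) + (0)(4) + (-15)(1) = -9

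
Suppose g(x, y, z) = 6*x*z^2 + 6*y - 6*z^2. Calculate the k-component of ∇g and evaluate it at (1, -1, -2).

0

(∇g)_3 = ∂g/∂z = 12*x*z - 12*z
At (1, -1, -2): 0.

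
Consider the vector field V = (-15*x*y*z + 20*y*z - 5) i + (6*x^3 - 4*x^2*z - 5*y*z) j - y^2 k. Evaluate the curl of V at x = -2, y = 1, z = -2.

(19, 50, 140)

(∇×V)₁ = ∂V₃/∂y − ∂V₂/∂z = 4*x^2 + 3*y
(∇×V)₂ = ∂V₁/∂z − ∂V₃/∂x = -15*x*y + 20*y
(∇×V)₃ = ∂V₂/∂x − ∂V₁/∂y = 18*x^2 + 7*x*z - 20*z
∇×V = (4*x^2 + 3*y, -15*x*y + 20*y, 18*x^2 + 7*x*z - 20*z)
At (-2, 1, -2): (19, 50, 140).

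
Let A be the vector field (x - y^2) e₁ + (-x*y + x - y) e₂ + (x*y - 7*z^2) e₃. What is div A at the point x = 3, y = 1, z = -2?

∂A₁/∂x = 1
∂A₂/∂y = -x - 1
∂A₃/∂z = -14*z
∇·A = -x - 14*z
At (3, 1, -2): 25.

25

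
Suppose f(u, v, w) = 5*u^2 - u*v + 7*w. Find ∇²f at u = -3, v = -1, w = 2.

∂²f/∂u² = 10
∂²f/∂v² = 0
∂²f/∂w² = 0
∇²f = 10
At (-3, -1, 2): 10.

10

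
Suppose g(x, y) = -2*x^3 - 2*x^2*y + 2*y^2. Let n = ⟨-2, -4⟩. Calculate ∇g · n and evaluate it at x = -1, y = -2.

68

∂g/∂x = -6*x^2 - 4*x*y
∂g/∂y = -2*x^2 + 4*y
∇g at (-1, -2) = (-14, -10)
∇g · n = (-14)(-2) + (-10)(-4) = 68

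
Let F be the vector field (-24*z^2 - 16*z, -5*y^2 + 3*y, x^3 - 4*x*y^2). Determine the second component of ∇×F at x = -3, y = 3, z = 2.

(∇×F)_2 = ∂F₁/∂z − ∂F₃/∂x
= -48*z - 16 − (3*x^2 - 4*y^2)
= -3*x^2 + 4*y^2 - 48*z - 16
At (-3, 3, 2): -103.

-103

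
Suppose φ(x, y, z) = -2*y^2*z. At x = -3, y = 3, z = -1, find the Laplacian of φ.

4

∂²φ/∂x² = 0
∂²φ/∂y² = -4*z
∂²φ/∂z² = 0
∇²φ = -4*z
At (-3, 3, -1): 4.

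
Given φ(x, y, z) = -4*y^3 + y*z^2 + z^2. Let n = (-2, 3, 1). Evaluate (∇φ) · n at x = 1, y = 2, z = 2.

∂φ/∂x = 0
∂φ/∂y = -12*y^2 + z^2
∂φ/∂z = 2*y*z + 2*z
∇φ at (1, 2, 2) = (0, -44, 12)
∇φ · n = (0)(-2) + (-44)(3) + (12)(1) = -120

-120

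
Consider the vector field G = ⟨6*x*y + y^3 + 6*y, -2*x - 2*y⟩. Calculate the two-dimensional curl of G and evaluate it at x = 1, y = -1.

∂G₂/∂x = -2
∂G₁/∂y = 6*x + 3*y^2 + 6
Scalar curl = -6*x - 3*y^2 - 8
At (1, -1): -17.

-17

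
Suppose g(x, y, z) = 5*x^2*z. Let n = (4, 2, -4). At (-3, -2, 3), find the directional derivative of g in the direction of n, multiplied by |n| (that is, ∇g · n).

∂g/∂x = 10*x*z
∂g/∂y = 0
∂g/∂z = 5*x^2
∇g at (-3, -2, 3) = (-90, 0, 45)
∇g · n = (-90)(4) + (0)(2) + (45)(-4) = -540

-540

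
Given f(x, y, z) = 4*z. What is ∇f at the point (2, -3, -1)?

∂f/∂x = 0
∂f/∂y = 0
∂f/∂z = 4
∇f = (0, 0, 4)
At (2, -3, -1): (0, 0, 4).

(0, 0, 4)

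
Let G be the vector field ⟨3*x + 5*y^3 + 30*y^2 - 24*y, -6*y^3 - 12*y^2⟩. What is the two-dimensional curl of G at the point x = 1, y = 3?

-291

∂G₂/∂x = 0
∂G₁/∂y = 15*y^2 + 60*y - 24
Scalar curl = -15*y^2 - 60*y + 24
At (1, 3): -291.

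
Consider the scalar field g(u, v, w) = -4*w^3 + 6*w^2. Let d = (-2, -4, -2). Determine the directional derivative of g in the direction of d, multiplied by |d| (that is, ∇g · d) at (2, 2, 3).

144

∂g/∂u = 0
∂g/∂v = 0
∂g/∂w = -12*w^2 + 12*w
∇g at (2, 2, 3) = (0, 0, -72)
∇g · d = (0)(-2) + (0)(-4) + (-72)(-2) = 144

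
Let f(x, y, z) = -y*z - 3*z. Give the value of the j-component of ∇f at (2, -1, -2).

(∇f)_2 = ∂f/∂y = -z
At (2, -1, -2): 2.

2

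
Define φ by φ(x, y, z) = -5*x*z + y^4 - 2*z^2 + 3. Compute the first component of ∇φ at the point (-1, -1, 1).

(∇φ)_1 = ∂φ/∂x = -5*z
At (-1, -1, 1): -5.

-5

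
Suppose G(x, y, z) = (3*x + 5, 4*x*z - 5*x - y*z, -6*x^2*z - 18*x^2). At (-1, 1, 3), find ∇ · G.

∂G₁/∂x = 3
∂G₂/∂y = -z
∂G₃/∂z = -6*x^2
∇·G = -6*x^2 - z + 3
At (-1, 1, 3): -6.

-6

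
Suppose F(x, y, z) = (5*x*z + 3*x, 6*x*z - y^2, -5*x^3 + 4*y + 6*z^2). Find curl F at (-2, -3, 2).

(∇×F)₁ = ∂F₃/∂y − ∂F₂/∂z = -6*x + 4
(∇×F)₂ = ∂F₁/∂z − ∂F₃/∂x = 15*x^2 + 5*x
(∇×F)₃ = ∂F₂/∂x − ∂F₁/∂y = 6*z
∇×F = (-6*x + 4, 15*x^2 + 5*x, 6*z)
At (-2, -3, 2): (16, 50, 12).

(16, 50, 12)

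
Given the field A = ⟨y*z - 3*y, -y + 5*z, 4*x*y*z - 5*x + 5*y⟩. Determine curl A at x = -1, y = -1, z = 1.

(∇×A)₁ = ∂A₃/∂y − ∂A₂/∂z = 4*x*z
(∇×A)₂ = ∂A₁/∂z − ∂A₃/∂x = -4*y*z + y + 5
(∇×A)₃ = ∂A₂/∂x − ∂A₁/∂y = -z + 3
∇×A = (4*x*z, -4*y*z + y + 5, -z + 3)
At (-1, -1, 1): (-4, 8, 2).

(-4, 8, 2)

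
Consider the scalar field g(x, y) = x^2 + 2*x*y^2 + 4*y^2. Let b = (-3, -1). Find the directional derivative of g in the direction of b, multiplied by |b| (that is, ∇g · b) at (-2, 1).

6

∂g/∂x = 2*x + 2*y^2
∂g/∂y = 4*x*y + 8*y
∇g at (-2, 1) = (-2, 0)
∇g · b = (-2)(-3) + (0)(-1) = 6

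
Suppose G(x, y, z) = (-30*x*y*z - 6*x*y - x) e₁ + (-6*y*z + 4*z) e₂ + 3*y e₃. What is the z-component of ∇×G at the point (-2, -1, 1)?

(∇×G)_3 = ∂G₂/∂x − ∂G₁/∂y
= 0 − (-30*x*z - 6*x)
= 30*x*z + 6*x
At (-2, -1, 1): -72.

-72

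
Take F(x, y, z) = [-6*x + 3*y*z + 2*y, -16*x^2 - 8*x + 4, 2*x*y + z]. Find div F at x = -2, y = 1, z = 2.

-5

∂F₁/∂x = -6
∂F₂/∂y = 0
∂F₃/∂z = 1
∇·F = -5
At (-2, 1, 2): -5.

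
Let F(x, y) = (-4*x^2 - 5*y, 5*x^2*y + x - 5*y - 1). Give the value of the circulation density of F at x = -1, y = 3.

∂F₂/∂x = 10*x*y + 1
∂F₁/∂y = -5
Scalar curl = 10*x*y + 6
At (-1, 3): -24.

-24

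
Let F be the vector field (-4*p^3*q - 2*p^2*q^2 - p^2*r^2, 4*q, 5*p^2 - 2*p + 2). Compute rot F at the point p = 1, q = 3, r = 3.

(∇×F)₁ = ∂F₃/∂q − ∂F₂/∂r = 0
(∇×F)₂ = ∂F₁/∂r − ∂F₃/∂p = -2*p^2*r - 10*p + 2
(∇×F)₃ = ∂F₂/∂p − ∂F₁/∂q = 4*p^3 + 4*p^2*q
∇×F = (0, -2*p^2*r - 10*p + 2, 4*p^3 + 4*p^2*q)
At (1, 3, 3): (0, -14, 16).

(0, -14, 16)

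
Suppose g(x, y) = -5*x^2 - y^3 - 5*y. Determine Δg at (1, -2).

∂²g/∂x² = -10
∂²g/∂y² = -6*y
∇²g = -6*y - 10
At (1, -2): 2.

2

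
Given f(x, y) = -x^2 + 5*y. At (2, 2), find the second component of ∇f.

5

(∇f)_2 = ∂f/∂y = 5
At (2, 2): 5.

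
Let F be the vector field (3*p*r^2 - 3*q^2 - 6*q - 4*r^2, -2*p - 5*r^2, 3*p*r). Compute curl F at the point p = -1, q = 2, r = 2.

(∇×F)₁ = ∂F₃/∂q − ∂F₂/∂r = 10*r
(∇×F)₂ = ∂F₁/∂r − ∂F₃/∂p = 6*p*r - 11*r
(∇×F)₃ = ∂F₂/∂p − ∂F₁/∂q = 6*q + 4
∇×F = (10*r, 6*p*r - 11*r, 6*q + 4)
At (-1, 2, 2): (20, -34, 16).

(20, -34, 16)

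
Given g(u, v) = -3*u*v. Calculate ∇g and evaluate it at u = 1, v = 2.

(-6, -3)

∂g/∂u = -3*v
∂g/∂v = -3*u
∇g = (-3*v, -3*u)
At (1, 2): (-6, -3).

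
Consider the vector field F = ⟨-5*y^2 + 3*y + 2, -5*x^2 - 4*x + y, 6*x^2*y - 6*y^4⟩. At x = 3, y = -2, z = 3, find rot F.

(246, 72, -57)

(∇×F)₁ = ∂F₃/∂y − ∂F₂/∂z = 6*x^2 - 24*y^3
(∇×F)₂ = ∂F₁/∂z − ∂F₃/∂x = -12*x*y
(∇×F)₃ = ∂F₂/∂x − ∂F₁/∂y = -10*x + 10*y - 7
∇×F = (6*x^2 - 24*y^3, -12*x*y, -10*x + 10*y - 7)
At (3, -2, 3): (246, 72, -57).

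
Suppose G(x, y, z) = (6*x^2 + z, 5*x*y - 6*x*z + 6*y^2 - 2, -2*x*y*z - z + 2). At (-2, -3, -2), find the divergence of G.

∂G₁/∂x = 12*x
∂G₂/∂y = 5*x + 12*y
∂G₃/∂z = -2*x*y - 1
∇·G = -2*x*y + 17*x + 12*y - 1
At (-2, -3, -2): -83.

-83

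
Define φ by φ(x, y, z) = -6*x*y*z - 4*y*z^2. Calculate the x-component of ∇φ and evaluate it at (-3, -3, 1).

(∇φ)_1 = ∂φ/∂x = -6*y*z
At (-3, -3, 1): 18.

18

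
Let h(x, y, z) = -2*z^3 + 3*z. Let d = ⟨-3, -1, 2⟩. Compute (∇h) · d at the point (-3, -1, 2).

∂h/∂x = 0
∂h/∂y = 0
∂h/∂z = -6*z^2 + 3
∇h at (-3, -1, 2) = (0, 0, -21)
∇h · d = (0)(-3) + (0)(-1) + (-21)(2) = -42

-42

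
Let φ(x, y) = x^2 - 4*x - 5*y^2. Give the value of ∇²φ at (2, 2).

-8

∂²φ/∂x² = 2
∂²φ/∂y² = -10
∇²φ = -8
At (2, 2): -8.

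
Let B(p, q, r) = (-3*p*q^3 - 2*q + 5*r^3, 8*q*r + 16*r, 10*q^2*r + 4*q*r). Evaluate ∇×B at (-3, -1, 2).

(∇×B)₁ = ∂B₃/∂q − ∂B₂/∂r = 20*q*r - 8*q + 4*r - 16
(∇×B)₂ = ∂B₁/∂r − ∂B₃/∂p = 15*r^2
(∇×B)₃ = ∂B₂/∂p − ∂B₁/∂q = 9*p*q^2 + 2
∇×B = (20*q*r - 8*q + 4*r - 16, 15*r^2, 9*p*q^2 + 2)
At (-3, -1, 2): (-40, 60, -25).

(-40, 60, -25)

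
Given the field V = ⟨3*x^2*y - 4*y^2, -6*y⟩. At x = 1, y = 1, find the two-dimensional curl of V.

∂V₂/∂x = 0
∂V₁/∂y = 3*x^2 - 8*y
Scalar curl = -3*x^2 + 8*y
At (1, 1): 5.

5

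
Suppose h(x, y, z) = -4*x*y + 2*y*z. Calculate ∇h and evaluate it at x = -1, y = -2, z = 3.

(8, 10, -4)

∂h/∂x = -4*y
∂h/∂y = -4*x + 2*z
∂h/∂z = 2*y
∇h = (-4*y, -4*x + 2*z, 2*y)
At (-1, -2, 3): (8, 10, -4).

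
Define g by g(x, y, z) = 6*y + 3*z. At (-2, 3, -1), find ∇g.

(0, 6, 3)

∂g/∂x = 0
∂g/∂y = 6
∂g/∂z = 3
∇g = (0, 6, 3)
At (-2, 3, -1): (0, 6, 3).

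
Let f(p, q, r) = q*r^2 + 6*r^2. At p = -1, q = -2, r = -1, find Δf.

8

∂²f/∂p² = 0
∂²f/∂q² = 0
∂²f/∂r² = 2*(q + 6)
∇²f = 2*q + 12
At (-1, -2, -1): 8.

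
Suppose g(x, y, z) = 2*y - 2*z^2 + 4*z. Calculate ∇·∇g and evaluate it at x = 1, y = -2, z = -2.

∂²g/∂x² = 0
∂²g/∂y² = 0
∂²g/∂z² = -4
∇²g = -4
At (1, -2, -2): -4.

-4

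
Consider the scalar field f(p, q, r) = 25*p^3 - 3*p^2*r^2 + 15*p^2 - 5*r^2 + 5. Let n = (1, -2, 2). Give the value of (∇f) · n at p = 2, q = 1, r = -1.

416

∂f/∂p = 75*p^2 - 6*p*r^2 + 30*p
∂f/∂q = 0
∂f/∂r = -6*p^2*r - 10*r
∇f at (2, 1, -1) = (348, 0, 34)
∇f · n = (348)(1) + (0)(-2) + (34)(2) = 416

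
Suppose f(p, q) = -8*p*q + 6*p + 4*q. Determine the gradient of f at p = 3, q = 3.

(-18, -20)

∂f/∂p = -8*q + 6
∂f/∂q = -8*p + 4
∇f = (-8*q + 6, -8*p + 4)
At (3, 3): (-18, -20).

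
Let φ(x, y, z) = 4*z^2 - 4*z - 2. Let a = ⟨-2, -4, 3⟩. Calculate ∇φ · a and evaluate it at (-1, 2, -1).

-36

∂φ/∂x = 0
∂φ/∂y = 0
∂φ/∂z = 8*z - 4
∇φ at (-1, 2, -1) = (0, 0, -12)
∇φ · a = (0)(-2) + (0)(-4) + (-12)(3) = -36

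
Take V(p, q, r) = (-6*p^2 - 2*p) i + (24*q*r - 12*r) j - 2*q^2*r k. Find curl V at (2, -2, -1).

(∇×V)₁ = ∂V₃/∂q − ∂V₂/∂r = -4*q*r - 24*q + 12
(∇×V)₂ = ∂V₁/∂r − ∂V₃/∂p = 0
(∇×V)₃ = ∂V₂/∂p − ∂V₁/∂q = 0
∇×V = (-4*q*r - 24*q + 12, 0, 0)
At (2, -2, -1): (52, 0, 0).

(52, 0, 0)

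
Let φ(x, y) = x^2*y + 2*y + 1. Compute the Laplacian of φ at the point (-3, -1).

-2

∂²φ/∂x² = 2*y
∂²φ/∂y² = 0
∇²φ = 2*y
At (-3, -1): -2.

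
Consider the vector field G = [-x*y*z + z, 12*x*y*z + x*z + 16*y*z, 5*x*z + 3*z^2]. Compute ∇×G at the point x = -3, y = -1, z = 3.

(∇×G)₁ = ∂G₃/∂y − ∂G₂/∂z = -12*x*y - x - 16*y
(∇×G)₂ = ∂G₁/∂z − ∂G₃/∂x = -x*y - 5*z + 1
(∇×G)₃ = ∂G₂/∂x − ∂G₁/∂y = x*z + 12*y*z + z
∇×G = (-12*x*y - x - 16*y, -x*y - 5*z + 1, x*z + 12*y*z + z)
At (-3, -1, 3): (-17, -17, -42).

(-17, -17, -42)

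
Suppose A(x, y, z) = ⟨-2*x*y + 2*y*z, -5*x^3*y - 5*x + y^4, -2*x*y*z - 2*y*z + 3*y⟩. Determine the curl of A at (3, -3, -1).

(11, 0, 408)

(∇×A)₁ = ∂A₃/∂y − ∂A₂/∂z = -2*x*z - 2*z + 3
(∇×A)₂ = ∂A₁/∂z − ∂A₃/∂x = 2*y*z + 2*y
(∇×A)₃ = ∂A₂/∂x − ∂A₁/∂y = -15*x^2*y + 2*x - 2*z - 5
∇×A = (-2*x*z - 2*z + 3, 2*y*z + 2*y, -15*x^2*y + 2*x - 2*z - 5)
At (3, -3, -1): (11, 0, 408).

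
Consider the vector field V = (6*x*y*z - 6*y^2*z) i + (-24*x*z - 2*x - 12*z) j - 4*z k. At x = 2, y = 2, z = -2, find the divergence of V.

-28

∂V₁/∂x = 6*y*z
∂V₂/∂y = 0
∂V₃/∂z = -4
∇·V = 6*y*z - 4
At (2, 2, -2): -28.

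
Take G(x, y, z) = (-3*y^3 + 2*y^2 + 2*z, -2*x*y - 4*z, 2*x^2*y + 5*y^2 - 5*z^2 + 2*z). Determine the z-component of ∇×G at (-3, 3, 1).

63

(∇×G)_3 = ∂G₂/∂x − ∂G₁/∂y
= -2*y − (-9*y^2 + 4*y)
= 9*y^2 - 6*y
At (-3, 3, 1): 63.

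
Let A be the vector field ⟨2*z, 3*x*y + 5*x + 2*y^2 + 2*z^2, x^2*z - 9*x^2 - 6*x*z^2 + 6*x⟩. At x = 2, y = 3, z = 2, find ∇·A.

∂A₁/∂x = 0
∂A₂/∂y = 3*x + 4*y
∂A₃/∂z = x^2 - 12*x*z
∇·A = x^2 - 12*x*z + 3*x + 4*y
At (2, 3, 2): -26.

-26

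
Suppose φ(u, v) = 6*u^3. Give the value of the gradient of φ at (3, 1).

∂φ/∂u = 18*u^2
∂φ/∂v = 0
∇φ = (18*u^2, 0)
At (3, 1): (162, 0).

(162, 0)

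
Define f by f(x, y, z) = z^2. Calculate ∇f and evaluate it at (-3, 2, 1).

(0, 0, 2)

∂f/∂x = 0
∂f/∂y = 0
∂f/∂z = 2*z
∇f = (0, 0, 2*z)
At (-3, 2, 1): (0, 0, 2).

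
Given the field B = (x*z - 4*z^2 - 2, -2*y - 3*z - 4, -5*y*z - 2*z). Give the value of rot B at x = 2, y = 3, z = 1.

(-2, -6, 0)

(∇×B)₁ = ∂B₃/∂y − ∂B₂/∂z = -5*z + 3
(∇×B)₂ = ∂B₁/∂z − ∂B₃/∂x = x - 8*z
(∇×B)₃ = ∂B₂/∂x − ∂B₁/∂y = 0
∇×B = (-5*z + 3, x - 8*z, 0)
At (2, 3, 1): (-2, -6, 0).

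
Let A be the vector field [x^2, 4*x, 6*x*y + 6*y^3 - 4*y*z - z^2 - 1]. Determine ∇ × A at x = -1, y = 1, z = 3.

(0, -6, 4)

(∇×A)₁ = ∂A₃/∂y − ∂A₂/∂z = 6*x + 18*y^2 - 4*z
(∇×A)₂ = ∂A₁/∂z − ∂A₃/∂x = -6*y
(∇×A)₃ = ∂A₂/∂x − ∂A₁/∂y = 4
∇×A = (6*x + 18*y^2 - 4*z, -6*y, 4)
At (-1, 1, 3): (0, -6, 4).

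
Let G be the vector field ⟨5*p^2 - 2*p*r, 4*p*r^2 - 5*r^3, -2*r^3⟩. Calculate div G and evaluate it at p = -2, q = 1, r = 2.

-48

∂G₁/∂p = 10*p - 2*r
∂G₂/∂q = 0
∂G₃/∂r = -6*r^2
∇·G = 10*p - 6*r^2 - 2*r
At (-2, 1, 2): -48.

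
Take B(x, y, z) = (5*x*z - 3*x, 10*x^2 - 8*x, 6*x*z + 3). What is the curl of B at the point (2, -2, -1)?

(0, 16, 32)

(∇×B)₁ = ∂B₃/∂y − ∂B₂/∂z = 0
(∇×B)₂ = ∂B₁/∂z − ∂B₃/∂x = 5*x - 6*z
(∇×B)₃ = ∂B₂/∂x − ∂B₁/∂y = 20*x - 8
∇×B = (0, 5*x - 6*z, 20*x - 8)
At (2, -2, -1): (0, 16, 32).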